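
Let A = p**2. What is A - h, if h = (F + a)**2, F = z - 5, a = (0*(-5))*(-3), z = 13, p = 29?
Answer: 777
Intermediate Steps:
A = 841 (A = 29**2 = 841)
a = 0 (a = 0*(-3) = 0)
F = 8 (F = 13 - 5 = 8)
h = 64 (h = (8 + 0)**2 = 8**2 = 64)
A - h = 841 - 1*64 = 841 - 64 = 777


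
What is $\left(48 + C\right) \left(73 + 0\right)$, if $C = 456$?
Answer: $36792$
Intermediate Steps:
$\left(48 + C\right) \left(73 + 0\right) = \left(48 + 456\right) \left(73 + 0\right) = 504 \cdot 73 = 36792$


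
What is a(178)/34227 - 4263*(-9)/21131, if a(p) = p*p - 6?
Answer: 1982575127/723250737 ≈ 2.7412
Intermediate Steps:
a(p) = -6 + p**2 (a(p) = p**2 - 6 = -6 + p**2)
a(178)/34227 - 4263*(-9)/21131 = (-6 + 178**2)/34227 - 4263*(-9)/21131 = (-6 + 31684)*(1/34227) + 38367*(1/21131) = 31678*(1/34227) + 38367/21131 = 31678/34227 + 38367/21131 = 1982575127/723250737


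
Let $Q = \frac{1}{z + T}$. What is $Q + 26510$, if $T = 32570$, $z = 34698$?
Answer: $\frac{1783274681}{67268} \approx 26510.0$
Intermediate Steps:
$Q = \frac{1}{67268}$ ($Q = \frac{1}{34698 + 32570} = \frac{1}{67268} \approx 1.4866 \cdot 10^{-5}$)
$Q + 26510 = \frac{1}{67268} + 26510 = \frac{1783274681}{67268}$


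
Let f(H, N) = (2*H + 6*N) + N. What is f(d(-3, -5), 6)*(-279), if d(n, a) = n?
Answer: -10044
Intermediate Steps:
f(H, N) = 2*H + 7*N
f(d(-3, -5), 6)*(-279) = (2*(-3) + 7*6)*(-279) = (-6 + 42)*(-279) = 36*(-279) = -10044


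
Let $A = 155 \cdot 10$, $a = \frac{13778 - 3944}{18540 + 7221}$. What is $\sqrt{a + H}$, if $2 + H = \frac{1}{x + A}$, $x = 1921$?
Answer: $\frac{11 i \sqrt{11878943052873}}{29805477} \approx 1.272 i$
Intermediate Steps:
$a = \frac{3278}{8587}$ ($a = \frac{13778 - 3944}{25761} = 9834 \cdot \frac{1}{25761} = \frac{3278}{8587} \approx 0.38174$)
$A = 1550$
$H = - \frac{6941}{3471}$ ($H = -2 + \frac{1}{1921 + 1550} = -2 + \frac{1}{3471} = - \frac{6941}{3471} \approx -1.9997$)
$\sqrt{a + H} = \sqrt{\frac{3278}{8587} - \frac{6941}{3471}} = \sqrt{- \frac{48224429}{29805477}} = \frac{11 i \sqrt{11878943052873}}{29805477}$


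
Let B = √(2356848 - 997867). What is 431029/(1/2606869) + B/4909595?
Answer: 1123636138201 + √1358981/4909595 ≈ 1.1236e+12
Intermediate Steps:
B = √1358981 ≈ 1165.8
431029/(1/2606869) + B/4909595 = 431029/(1/2606869) + √1358981/4909595 = 431029/(1/2606869) + √1358981*(1/4909595) = 431029*2606869 + √1358981/4909595 = 1123636138201 + √1358981/4909595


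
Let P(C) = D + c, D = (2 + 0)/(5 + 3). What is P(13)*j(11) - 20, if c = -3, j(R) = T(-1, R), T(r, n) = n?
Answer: -201/4 ≈ -50.250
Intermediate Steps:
j(R) = R
D = 1/4 (D = 2/8 = 2*(1/8) = 1/4 ≈ 0.25000)
P(C) = -11/4 (P(C) = 1/4 - 3 = -11/4)
P(13)*j(11) - 20 = -11/4*11 - 20 = -121/4 - 20 = -201/4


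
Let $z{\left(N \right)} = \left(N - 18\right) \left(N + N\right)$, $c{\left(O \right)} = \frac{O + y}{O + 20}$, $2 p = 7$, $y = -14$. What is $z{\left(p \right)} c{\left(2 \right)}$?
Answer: $\frac{609}{11} \approx 55.364$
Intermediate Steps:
$p = \frac{7}{2}$ ($p = \frac{1}{2} \cdot 7 = \frac{7}{2} \approx 3.5$)
$c{\left(O \right)} = \frac{-14 + O}{20 + O}$ ($c{\left(O \right)} = \frac{O - 14}{O + 20} = \frac{-14 + O}{20 + O}$)
$z{\left(N \right)} = 2 N \left(-18 + N\right)$ ($z{\left(N \right)} = \left(-18 + N\right) 2 N = 2 N \left(-18 + N\right)$)
$z{\left(p \right)} c{\left(2 \right)} = 2 \cdot \frac{7}{2} \left(-18 + \frac{7}{2}\right) \frac{-14 + 2}{20 + 2} = 2 \cdot \frac{7}{2} \left(- \frac{29}{2}\right) \frac{1}{22} \left(-12\right) = - \frac{203 \cdot \frac{1}{22} \left(-12\right)}{2} = \left(- \frac{203}{2}\right) \left(- \frac{6}{11}\right) = \frac{609}{11}$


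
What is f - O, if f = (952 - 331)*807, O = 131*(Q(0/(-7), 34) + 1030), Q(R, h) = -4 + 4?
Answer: 366217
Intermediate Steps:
Q(R, h) = 0
O = 134930 (O = 131*(0 + 1030) = 131*1030 = 134930)
f = 501147 (f = 621*807 = 501147)
f - O = 501147 - 1*134930 = 501147 - 134930 = 366217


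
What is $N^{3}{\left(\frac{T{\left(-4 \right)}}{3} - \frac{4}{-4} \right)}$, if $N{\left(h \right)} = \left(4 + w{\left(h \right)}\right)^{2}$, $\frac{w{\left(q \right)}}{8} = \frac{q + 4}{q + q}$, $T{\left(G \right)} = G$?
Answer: $4096000000$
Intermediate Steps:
$w{\left(q \right)} = \frac{4 \left(4 + q\right)}{q}$ ($w{\left(q \right)} = 8 \frac{q + 4}{q + q} = 8 \frac{4 + q}{2 q} = \frac{4 \left(4 + q\right)}{q}$)
$N{\left(h \right)} = \left(8 + \frac{16}{h}\right)^{2}$ ($N{\left(h \right)} = \left(4 + \left(4 + \frac{16}{h}\right)\right)^{2} = \left(8 + \frac{16}{h}\right)^{2}$)
$N^{3}{\left(\frac{T{\left(-4 \right)}}{3} - \frac{4}{-4} \right)} = \left(\frac{64 \left(2 - \left(-1 + \frac{4}{3}\right)\right)^{2}}{\left(- \frac{4}{3} - \frac{4}{-4}\right)^{2}}\right)^{3} = \left(\frac{64 \left(2 - \frac{1}{3}\right)^{2}}{\left(\left(-4\right) \frac{1}{3} - -1\right)^{2}}\right)^{3} = \left(\frac{64 \left(2 + \left(- \frac{4}{3} + 1\right)\right)^{2}}{\left(- \frac{4}{3} + 1\right)^{2}}\right)^{3} = \left(\frac{64 \left(2 - \frac{1}{3}\right)^{2}}{\frac{1}{9}}\right)^{3} = \left(64 \cdot 9 \left(\frac{5}{3}\right)^{2}\right)^{3} = \left(64 \cdot 9 \cdot \frac{25}{9}\right)^{3} = 1600^{3} = 4096000000$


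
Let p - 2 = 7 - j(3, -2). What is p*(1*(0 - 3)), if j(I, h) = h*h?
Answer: -15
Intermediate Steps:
j(I, h) = h²
p = 5 (p = 2 + (7 - 1*(-2)²) = 2 + (7 - 1*4) = 2 + (7 - 4) = 2 + 3 = 5)
p*(1*(0 - 3)) = 5*(1*(0 - 3)) = 5*(1*(-3)) = 5*(-3) = -15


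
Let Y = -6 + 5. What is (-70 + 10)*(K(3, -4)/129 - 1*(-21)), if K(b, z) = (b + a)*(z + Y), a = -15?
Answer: -55380/43 ≈ -1287.9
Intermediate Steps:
Y = -1
K(b, z) = (-1 + z)*(-15 + b) (K(b, z) = (b - 15)*(z - 1) = (-15 + b)*(-1 + z) = (-1 + z)*(-15 + b))
(-70 + 10)*(K(3, -4)/129 - 1*(-21)) = (-70 + 10)*((15 - 1*3 - 15*(-4) + 3*(-4))/129 - 1*(-21)) = -60*((15 - 3 + 60 - 12)*(1/129) + 21) = -60*(60*(1/129) + 21) = -60*(20/43 + 21) = -60*923/43 = -55380/43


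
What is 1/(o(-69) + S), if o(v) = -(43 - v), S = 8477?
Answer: 1/8365 ≈ 0.00011955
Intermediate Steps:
o(v) = -43 + v
1/(o(-69) + S) = 1/((-43 - 69) + 8477) = 1/(-112 + 8477) = 1/8365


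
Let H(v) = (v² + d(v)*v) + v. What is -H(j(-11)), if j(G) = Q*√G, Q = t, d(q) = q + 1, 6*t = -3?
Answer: 11/2 + I*√11 ≈ 5.5 + 3.3166*I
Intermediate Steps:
t = -½ (t = (⅙)*(-3) = -½ ≈ -0.50000)
d(q) = 1 + q
Q = -½ ≈ -0.50000
j(G) = -√G/2
H(v) = v + v² + v*(1 + v) (H(v) = (v² + (1 + v)*v) + v = (v² + v*(1 + v)) + v = v + v² + v*(1 + v))
-H(j(-11)) = -2*(-I*√11/2)*(1 - I*√11/2) = -(-1)*I*√11*(1 - I*√11/2) = I*√11*(1 - I*√11/2)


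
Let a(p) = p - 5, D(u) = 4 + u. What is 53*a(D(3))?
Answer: 106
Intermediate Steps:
a(p) = -5 + p
53*a(D(3)) = 53*(-5 + (4 + 3)) = 53*(-5 + 7) = 53*2 = 106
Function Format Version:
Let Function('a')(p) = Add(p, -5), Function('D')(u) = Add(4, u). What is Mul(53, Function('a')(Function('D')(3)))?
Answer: 106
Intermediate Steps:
Function('a')(p) = Add(-5, p)
Mul(53, Function('a')(Function('D')(3))) = Mul(53, Add(-5, Add(4, 3))) = Mul(53, Add(-5, 7)) = Mul(53, 2) = 106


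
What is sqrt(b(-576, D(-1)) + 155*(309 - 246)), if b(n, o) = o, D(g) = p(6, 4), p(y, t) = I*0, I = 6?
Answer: 3*sqrt(1085) ≈ 98.818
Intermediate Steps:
p(y, t) = 0 (p(y, t) = 6*0 = 0)
D(g) = 0
sqrt(b(-576, D(-1)) + 155*(309 - 246)) = sqrt(0 + 155*(309 - 246)) = sqrt(0 + 155*63) = sqrt(0 + 9765) = sqrt(9765) = 3*sqrt(1085)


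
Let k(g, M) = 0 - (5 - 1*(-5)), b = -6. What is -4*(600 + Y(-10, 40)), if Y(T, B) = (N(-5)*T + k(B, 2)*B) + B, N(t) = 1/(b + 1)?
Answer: -968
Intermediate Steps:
N(t) = -⅕ (N(t) = 1/(-6 + 1) = 1/(-5) = -⅕)
k(g, M) = -10 (k(g, M) = 0 - (5 + 5) = 0 - 1*10 = 0 - 10 = -10)
Y(T, B) = -9*B - T/5 (Y(T, B) = (-T/5 - 10*B) + B = (-10*B - T/5) + B = -9*B - T/5)
-4*(600 + Y(-10, 40)) = -4*(600 + (-9*40 - ⅕*(-10))) = -4*(600 + (-360 + 2)) = -4*(600 - 358) = -4*242 = -968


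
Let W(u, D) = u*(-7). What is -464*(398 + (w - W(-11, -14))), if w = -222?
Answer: -45936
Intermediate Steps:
W(u, D) = -7*u
-464*(398 + (w - W(-11, -14))) = -464*(398 + (-222 - (-7)*(-11))) = -464*(398 + (-222 - 1*77)) = -464*(398 + (-222 - 77)) = -464*(398 - 299) = -464*99 = -45936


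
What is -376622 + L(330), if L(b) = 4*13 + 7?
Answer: -376563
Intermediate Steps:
L(b) = 59 (L(b) = 52 + 7 = 59)
-376622 + L(330) = -376622 + 59 = -376563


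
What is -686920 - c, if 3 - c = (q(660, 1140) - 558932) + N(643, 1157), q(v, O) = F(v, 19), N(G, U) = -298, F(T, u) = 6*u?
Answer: -1246039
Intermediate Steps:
q(v, O) = 114 (q(v, O) = 6*19 = 114)
c = 559119 (c = 3 - ((114 - 558932) - 298) = 3 - (-558818 - 298) = 3 - 1*(-559116) = 3 + 559116 = 559119)
-686920 - c = -686920 - 1*559119 = -686920 - 559119 = -1246039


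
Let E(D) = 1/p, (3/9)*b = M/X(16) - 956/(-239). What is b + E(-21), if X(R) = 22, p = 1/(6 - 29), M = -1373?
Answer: -4361/22 ≈ -198.23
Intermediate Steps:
p = -1/23 (p = 1/(-23) = -1/23 ≈ -0.043478)
b = -3855/22 (b = 3*(-1373/22 - 956/(-239)) = 3*(-1373*1/22 - 956*(-1/239)) = 3*(-1373/22 + 4) = 3*(-1285/22) = -3855/22 ≈ -175.23)
E(D) = -23 (E(D) = 1/(-1/23) = -23)
b + E(-21) = -3855/22 - 23 = -4361/22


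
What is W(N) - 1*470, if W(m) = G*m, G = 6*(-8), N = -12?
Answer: 106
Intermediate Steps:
G = -48
W(m) = -48*m
W(N) - 1*470 = -48*(-12) - 1*470 = 576 - 470 = 106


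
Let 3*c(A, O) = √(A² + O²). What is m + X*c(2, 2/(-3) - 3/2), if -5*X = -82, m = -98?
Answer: -98 + 41*√313/45 ≈ -81.881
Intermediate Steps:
X = 82/5 (X = -⅕*(-82) = 82/5 ≈ 16.400)
c(A, O) = √(A² + O²)/3
m + X*c(2, 2/(-3) - 3/2) = -98 + 82*(√(2² + (2/(-3) - 3/2)²)/3)/5 = -98 + 82*(√(4 + (2*(-⅓) - 3*½)²)/3)/5 = -98 + 82*(√(4 + (-⅔ - 3/2)²)/3)/5 = -98 + 82*(√(4 + (-13/6)²)/3)/5 = -98 + 82*(√(4 + 169/36)/3)/5 = -98 + 82*(√(313/36)/3)/5 = -98 + 82*((√313/6)/3)/5 = -98 + 82*(√313/18)/5 = -98 + 41*√313/45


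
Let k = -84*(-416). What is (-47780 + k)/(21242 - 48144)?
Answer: 6418/13451 ≈ 0.47714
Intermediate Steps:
k = 34944
(-47780 + k)/(21242 - 48144) = (-47780 + 34944)/(21242 - 48144) = -12836/(-26902) = -12836*(-1/26902) = 6418/13451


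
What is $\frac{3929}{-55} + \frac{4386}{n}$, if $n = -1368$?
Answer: $- \frac{936017}{12540} \approx -74.642$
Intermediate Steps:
$\frac{3929}{-55} + \frac{4386}{n} = \frac{3929}{-55} + \frac{4386}{-1368} = 3929 \left(- \frac{1}{55}\right) + 4386 \left(- \frac{1}{1368}\right) = - \frac{3929}{55} - \frac{731}{228} = - \frac{936017}{12540}$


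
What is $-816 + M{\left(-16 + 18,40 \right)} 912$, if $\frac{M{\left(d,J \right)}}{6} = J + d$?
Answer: $229008$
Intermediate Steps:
$M{\left(d,J \right)} = 6 J + 6 d$ ($M{\left(d,J \right)} = 6 \left(J + d\right) = 6 J + 6 d$)
$-816 + M{\left(-16 + 18,40 \right)} 912 = -816 + \left(6 \cdot 40 + 6 \left(-16 + 18\right)\right) 912 = -816 + \left(240 + 6 \cdot 2\right) 912 = -816 + \left(240 + 12\right) 912 = -816 + 252 \cdot 912 = -816 + 229824 = 229008$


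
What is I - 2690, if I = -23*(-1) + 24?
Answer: -2643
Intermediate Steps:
I = 47 (I = 23 + 24 = 47)
I - 2690 = 47 - 2690 = -2643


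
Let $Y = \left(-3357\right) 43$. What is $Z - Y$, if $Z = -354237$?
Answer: $-209886$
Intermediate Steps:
$Y = -144351$
$Z - Y = -354237 - -144351 = -354237 + 144351 = -209886$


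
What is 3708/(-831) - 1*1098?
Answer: -305382/277 ≈ -1102.5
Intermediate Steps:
3708/(-831) - 1*1098 = 3708*(-1/831) - 1098 = -1236/277 - 1098 = -305382/277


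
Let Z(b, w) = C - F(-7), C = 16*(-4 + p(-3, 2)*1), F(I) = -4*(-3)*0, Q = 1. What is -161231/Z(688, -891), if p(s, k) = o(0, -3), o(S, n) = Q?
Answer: 161231/48 ≈ 3359.0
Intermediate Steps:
o(S, n) = 1
p(s, k) = 1
F(I) = 0 (F(I) = 12*0 = 0)
C = -48 (C = 16*(-4 + 1*1) = 16*(-4 + 1) = 16*(-3) = -48)
Z(b, w) = -48 (Z(b, w) = -48 - 1*0 = -48 + 0 = -48)
-161231/Z(688, -891) = -161231/(-48) = -161231*(-1/48) = 161231/48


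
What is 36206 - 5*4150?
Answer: 15456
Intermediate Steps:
36206 - 5*4150 = 36206 - 20750 = 15456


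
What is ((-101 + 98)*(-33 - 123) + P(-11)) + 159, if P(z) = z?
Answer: 616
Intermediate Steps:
((-101 + 98)*(-33 - 123) + P(-11)) + 159 = ((-101 + 98)*(-33 - 123) - 11) + 159 = (-3*(-156) - 11) + 159 = (468 - 11) + 159 = 457 + 159 = 616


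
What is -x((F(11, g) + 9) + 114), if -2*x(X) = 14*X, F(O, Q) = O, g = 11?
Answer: 938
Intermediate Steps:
x(X) = -7*X
-x((F(11, g) + 9) + 114) = -(-7)*((11 + 9) + 114) = -(-7)*(20 + 114) = -(-7)*134 = -1*(-938) = 938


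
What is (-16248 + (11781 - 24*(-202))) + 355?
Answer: 736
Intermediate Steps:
(-16248 + (11781 - 24*(-202))) + 355 = (-16248 + (11781 - 1*(-4848))) + 355 = (-16248 + (11781 + 4848)) + 355 = (-16248 + 16629) + 355 = 381 + 355 = 736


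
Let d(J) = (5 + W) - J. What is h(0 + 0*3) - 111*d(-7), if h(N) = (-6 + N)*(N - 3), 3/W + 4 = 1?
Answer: -1203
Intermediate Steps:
W = -1 (W = 3/(-4 + 1) = 3/(-3) = 3*(-1/3) = -1)
h(N) = (-6 + N)*(-3 + N)
d(J) = 4 - J (d(J) = (5 - 1) - J = 4 - J)
h(0 + 0*3) - 111*d(-7) = (18 + (0 + 0*3)**2 - 9*(0 + 0*3)) - 111*(4 - 1*(-7)) = (18 + (0 + 0)**2 - 9*(0 + 0)) - 111*(4 + 7) = (18 + 0**2 - 9*0) - 111*11 = (18 + 0 + 0) - 1221 = 18 - 1221 = -1203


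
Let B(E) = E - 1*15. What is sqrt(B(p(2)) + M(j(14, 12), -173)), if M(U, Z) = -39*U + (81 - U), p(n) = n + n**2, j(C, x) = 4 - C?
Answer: 2*sqrt(118) ≈ 21.726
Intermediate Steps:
M(U, Z) = 81 - 40*U
B(E) = -15 + E (B(E) = E - 15 = -15 + E)
sqrt(B(p(2)) + M(j(14, 12), -173)) = sqrt((-15 + 2*(1 + 2)) + (81 - 40*(4 - 1*14))) = sqrt((-15 + 2*3) + (81 - 40*(4 - 14))) = sqrt((-15 + 6) + (81 - 40*(-10))) = sqrt(-9 + (81 + 400)) = sqrt(-9 + 481) = sqrt(472) = 2*sqrt(118)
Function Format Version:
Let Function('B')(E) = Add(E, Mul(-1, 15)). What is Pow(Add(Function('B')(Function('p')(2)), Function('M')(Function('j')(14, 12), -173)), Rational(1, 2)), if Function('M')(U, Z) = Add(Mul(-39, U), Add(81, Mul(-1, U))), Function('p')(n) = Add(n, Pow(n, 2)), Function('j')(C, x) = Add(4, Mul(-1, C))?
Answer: Mul(2, Pow(118, Rational(1, 2))) ≈ 21.726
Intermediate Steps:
Function('M')(U, Z) = Add(81, Mul(-40, U))
Function('B')(E) = Add(-15, E) (Function('B')(E) = Add(E, -15) = Add(-15, E))
Pow(Add(Function('B')(Function('p')(2)), Function('M')(Function('j')(14, 12), -173)), Rational(1, 2)) = Pow(Add(Add(-15, Mul(2, Add(1, 2))), Add(81, Mul(-40, Add(4, Mul(-1, 14))))), Rational(1, 2)) = Pow(Add(Add(-15, Mul(2, 3)), Add(81, Mul(-40, Add(4, -14)))), Rational(1, 2)) = Pow(Add(Add(-15, 6), Add(81, Mul(-40, -10))), Rational(1, 2)) = Pow(Add(-9, Add(81, 400)), Rational(1, 2)) = Pow(Add(-9, 481), Rational(1, 2)) = Pow(472, Rational(1, 2)) = Mul(2, Pow(118, Rational(1, 2)))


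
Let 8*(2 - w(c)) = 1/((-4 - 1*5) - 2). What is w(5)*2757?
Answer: 487989/88 ≈ 5545.3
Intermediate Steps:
w(c) = 177/88 (w(c) = 2 - 1/(8*((-4 - 1*5) - 2)) = 2 - 1/(8*((-4 - 5) - 2)) = 2 - 1/(8*(-9 - 2)) = 2 - ⅛/(-11) = 2 - ⅛*(-1/11) = 2 + 1/88 = 177/88)
w(5)*2757 = (177/88)*2757 = 487989/88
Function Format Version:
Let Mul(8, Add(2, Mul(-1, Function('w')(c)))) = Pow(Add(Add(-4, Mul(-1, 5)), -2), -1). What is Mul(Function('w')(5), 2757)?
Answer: Rational(487989, 88) ≈ 5545.3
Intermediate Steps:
Function('w')(c) = Rational(177, 88) (Function('w')(c) = Add(2, Mul(Rational(-1, 8), Pow(Add(Add(-4, Mul(-1, 5)), -2), -1))) = Add(2, Mul(Rational(-1, 8), Pow(Add(Add(-4, -5), -2), -1))) = Add(2, Mul(Rational(-1, 8), Pow(Add(-9, -2), -1))) = Add(2, Mul(Rational(-1, 8), Pow(-11, -1))) = Add(2, Mul(Rational(-1, 8), Rational(-1, 11))) = Add(2, Rational(1, 88)) = Rational(177, 88))
Mul(Function('w')(5), 2757) = Mul(Rational(177, 88), 2757) = Rational(487989, 88)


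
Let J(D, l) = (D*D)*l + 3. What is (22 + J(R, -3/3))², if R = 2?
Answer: 441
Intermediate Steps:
J(D, l) = 3 + l*D² (J(D, l) = D²*l + 3 = l*D² + 3 = 3 + l*D²)
(22 + J(R, -3/3))² = (22 + (3 - 3/3*2²))² = (22 + (3 - 3*⅓*4))² = (22 + (3 - 1*4))² = (22 + (3 - 4))² = (22 - 1)² = 21² = 441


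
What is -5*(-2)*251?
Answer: 2510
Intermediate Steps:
-5*(-2)*251 = 10*251 = 2510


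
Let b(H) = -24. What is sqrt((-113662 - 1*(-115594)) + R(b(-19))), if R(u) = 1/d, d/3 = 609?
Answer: sqrt(716542295)/609 ≈ 43.955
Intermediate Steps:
d = 1827 (d = 3*609 = 1827)
R(u) = 1/1827
sqrt((-113662 - 1*(-115594)) + R(b(-19))) = sqrt((-113662 - 1*(-115594)) + 1/1827) = sqrt((-113662 + 115594) + 1/1827) = sqrt(1932 + 1/1827) = sqrt(3529765/1827) = sqrt(716542295)/609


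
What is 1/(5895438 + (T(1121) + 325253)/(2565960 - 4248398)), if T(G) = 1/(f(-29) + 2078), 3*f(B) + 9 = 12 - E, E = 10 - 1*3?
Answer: 10481588740/61793554531841927 ≈ 1.6962e-7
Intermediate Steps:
E = 7 (E = 10 - 3 = 7)
f(B) = -4/3 (f(B) = -3 + (12 - 1*7)/3 = -3 + (12 - 7)/3 = -3 + (1/3)*5 = -3 + 5/3 = -4/3)
T(G) = 3/6230 (T(G) = 1/(-4/3 + 2078) = 1/(6230/3) = 3/6230)
1/(5895438 + (T(1121) + 325253)/(2565960 - 4248398)) = 1/(5895438 + (3/6230 + 325253)/(2565960 - 4248398)) = 1/(5895438 + (2026326193/6230)/(-1682438)) = 1/(5895438 + (2026326193/6230)*(-1/1682438)) = 1/(5895438 - 2026326193/10481588740) = 1/(61793554531841927/10481588740) = 10481588740/61793554531841927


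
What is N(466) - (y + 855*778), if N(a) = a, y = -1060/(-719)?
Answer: -477937616/719 ≈ -6.6473e+5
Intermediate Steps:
y = 1060/719 (y = -1060*(-1/719) = 1060/719 ≈ 1.4743)
N(466) - (y + 855*778) = 466 - (1060/719 + 855*778) = 466 - (1060/719 + 665190) = 466 - 1*478272670/719 = 466 - 478272670/719 = -477937616/719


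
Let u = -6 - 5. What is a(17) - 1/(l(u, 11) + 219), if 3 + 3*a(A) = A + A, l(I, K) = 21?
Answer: 2479/240 ≈ 10.329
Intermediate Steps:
u = -11
a(A) = -1 + 2*A/3 (a(A) = -1 + (A + A)/3 = -1 + (2*A)/3 = -1 + 2*A/3)
a(17) - 1/(l(u, 11) + 219) = (-1 + (2/3)*17) - 1/(21 + 219) = (-1 + 34/3) - 1/240 = 31/3 - 1*1/240 = 31/3 - 1/240 = 2479/240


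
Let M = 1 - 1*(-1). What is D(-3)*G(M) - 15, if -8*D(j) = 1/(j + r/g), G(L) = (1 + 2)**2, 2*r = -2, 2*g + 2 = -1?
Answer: -813/56 ≈ -14.518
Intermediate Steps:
g = -3/2 (g = -1 + (1/2)*(-1) = -1 - 1/2 = -3/2 ≈ -1.5000)
M = 2 (M = 1 + 1 = 2)
r = -1 (r = (1/2)*(-2) = -1)
G(L) = 9 (G(L) = 3**2 = 9)
D(j) = -1/(8*(2/3 + j)) (D(j) = -1/(8*(j - 1/(-3/2))) = -1/(8*(j - 1*(-2/3))) = -1/(8*(j + 2/3)) = -1/(8*(2/3 + j)))
D(-3)*G(M) - 15 = -3/(16 + 24*(-3))*9 - 15 = -3/(16 - 72)*9 - 15 = -3/(-56)*9 - 15 = -3*(-1/56)*9 - 15 = (3/56)*9 - 15 = 27/56 - 15 = -813/56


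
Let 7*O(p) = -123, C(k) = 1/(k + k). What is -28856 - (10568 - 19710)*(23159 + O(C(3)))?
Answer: 211530084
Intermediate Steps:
C(k) = 1/(2*k)
O(p) = -123/7 (O(p) = (⅐)*(-123) = -123/7)
-28856 - (10568 - 19710)*(23159 + O(C(3))) = -28856 - (10568 - 19710)*(23159 - 123/7) = -28856 - (-9142)*161990/7 = -28856 - 1*(-211558940) = -28856 + 211558940 = 211530084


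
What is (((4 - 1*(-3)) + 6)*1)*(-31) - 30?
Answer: -433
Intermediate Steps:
(((4 - 1*(-3)) + 6)*1)*(-31) - 30 = (((4 + 3) + 6)*1)*(-31) - 30 = ((7 + 6)*1)*(-31) - 30 = (13*1)*(-31) - 30 = 13*(-31) - 30 = -403 - 30 = -433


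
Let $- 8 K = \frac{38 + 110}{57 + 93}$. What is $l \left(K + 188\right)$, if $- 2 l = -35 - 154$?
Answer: $\frac{3550869}{200} \approx 17754.0$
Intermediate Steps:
$K = - \frac{37}{300}$ ($K = - \frac{\left(38 + 110\right) \frac{1}{57 + 93}}{8} = - \frac{148 \cdot \frac{1}{150}}{8} = \left(- \frac{1}{8}\right) \frac{74}{75} = - \frac{37}{300} \approx -0.12333$)
$l = \frac{189}{2}$ ($l = - \frac{-35 - 154}{2} = \left(- \frac{1}{2}\right) \left(-189\right) = \frac{189}{2} \approx 94.5$)
$l \left(K + 188\right) = \frac{189 \left(- \frac{37}{300} + 188\right)}{2} = \frac{189}{2} \cdot \frac{56363}{300} = \frac{3550869}{200}$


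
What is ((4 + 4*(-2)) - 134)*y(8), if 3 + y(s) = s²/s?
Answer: -690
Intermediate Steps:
y(s) = -3 + s (y(s) = -3 + s²/s = -3 + s)
((4 + 4*(-2)) - 134)*y(8) = ((4 + 4*(-2)) - 134)*(-3 + 8) = ((4 - 8) - 134)*5 = (-4 - 134)*5 = -138*5 = -690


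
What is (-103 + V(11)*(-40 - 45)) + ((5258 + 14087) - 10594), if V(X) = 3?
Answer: 8393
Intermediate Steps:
(-103 + V(11)*(-40 - 45)) + ((5258 + 14087) - 10594) = (-103 + 3*(-40 - 45)) + ((5258 + 14087) - 10594) = (-103 + 3*(-85)) + (19345 - 10594) = (-103 - 255) + 8751 = -358 + 8751 = 8393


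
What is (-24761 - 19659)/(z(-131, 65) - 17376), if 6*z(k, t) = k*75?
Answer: 88840/38027 ≈ 2.3362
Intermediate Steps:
z(k, t) = 25*k/2 (z(k, t) = (k*75)/6 = (75*k)/6 = 25*k/2)
(-24761 - 19659)/(z(-131, 65) - 17376) = (-24761 - 19659)/((25/2)*(-131) - 17376) = -44420/(-3275/2 - 17376) = -44420/(-38027/2) = -44420*(-2/38027) = 88840/38027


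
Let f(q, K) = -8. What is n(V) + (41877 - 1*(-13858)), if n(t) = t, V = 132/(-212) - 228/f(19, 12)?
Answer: 5910865/106 ≈ 55763.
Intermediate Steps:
V = 2955/106 (V = 132/(-212) - 228/(-8) = 132*(-1/212) - 228*(-1/8) = -33/53 + 57/2 = 2955/106 ≈ 27.877)
n(V) + (41877 - 1*(-13858)) = 2955/106 + (41877 - 1*(-13858)) = 2955/106 + (41877 + 13858) = 2955/106 + 55735 = 5910865/106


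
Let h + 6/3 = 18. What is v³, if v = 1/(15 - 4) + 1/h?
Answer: 19683/5451776 ≈ 0.0036104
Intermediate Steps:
h = 16 (h = -2 + 18 = 16)
v = 27/176 (v = 1/(15 - 4) + 1/16 = 1/11 + 1/16 = 27/176 ≈ 0.15341)
v³ = (27/176)³ = 19683/5451776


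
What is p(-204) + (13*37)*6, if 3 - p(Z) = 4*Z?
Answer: 3705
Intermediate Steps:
p(Z) = 3 - 4*Z
p(-204) + (13*37)*6 = (3 - 4*(-204)) + (13*37)*6 = (3 + 816) + 481*6 = 819 + 2886 = 3705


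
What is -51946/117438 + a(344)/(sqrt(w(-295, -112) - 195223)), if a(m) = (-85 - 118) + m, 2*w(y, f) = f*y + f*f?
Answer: -25973/58719 - 47*I*sqrt(391)/2737 ≈ -0.44233 - 0.33956*I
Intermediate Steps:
w(y, f) = f**2/2 + f*y/2 (w(y, f) = (f*y + f*f)/2 = (f*y + f**2)/2 = (f**2 + f*y)/2 = f**2/2 + f*y/2)
a(m) = -203 + m
-51946/117438 + a(344)/(sqrt(w(-295, -112) - 195223)) = -51946/117438 + (-203 + 344)/(sqrt((1/2)*(-112)*(-112 - 295) - 195223)) = -51946*1/117438 + 141/(sqrt((1/2)*(-112)*(-407) - 195223)) = -25973/58719 + 141/(sqrt(22792 - 195223)) = -25973/58719 + 141/(sqrt(-172431)) = -25973/58719 + 141/((21*I*sqrt(391))) = -25973/58719 + 141*(-I*sqrt(391)/8211) = -25973/58719 - 47*I*sqrt(391)/2737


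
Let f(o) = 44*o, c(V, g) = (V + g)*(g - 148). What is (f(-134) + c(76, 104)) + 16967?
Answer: 3151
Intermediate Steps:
c(V, g) = (-148 + g)*(V + g) (c(V, g) = (V + g)*(-148 + g) = (-148 + g)*(V + g))
(f(-134) + c(76, 104)) + 16967 = (44*(-134) + (104² - 148*76 - 148*104 + 76*104)) + 16967 = (-5896 + (10816 - 11248 - 15392 + 7904)) + 16967 = (-5896 - 7920) + 16967 = -13816 + 16967 = 3151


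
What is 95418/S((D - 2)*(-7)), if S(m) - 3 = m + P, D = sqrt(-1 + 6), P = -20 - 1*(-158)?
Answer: 1478979/2378 + 333963*sqrt(5)/11890 ≈ 684.75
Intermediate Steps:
P = 138 (P = -20 + 158 = 138)
D = sqrt(5) ≈ 2.2361
S(m) = 141 + m (S(m) = 3 + (m + 138) = 3 + (138 + m) = 141 + m)
95418/S((D - 2)*(-7)) = 95418/(141 + (sqrt(5) - 2)*(-7)) = 95418/(141 + (-2 + sqrt(5))*(-7)) = 95418/(141 + (14 - 7*sqrt(5))) = 95418/(155 - 7*sqrt(5))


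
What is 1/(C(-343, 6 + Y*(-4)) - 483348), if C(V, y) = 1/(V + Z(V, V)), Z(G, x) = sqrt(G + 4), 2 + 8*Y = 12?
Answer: -57029264167/27564980942379481 + I*sqrt(339)/27564980942379481 ≈ -2.0689e-6 + 6.6795e-16*I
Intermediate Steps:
Y = 5/4 (Y = -1/4 + (1/8)*12 = -1/4 + 3/2 = 5/4 ≈ 1.2500)
Z(G, x) = sqrt(4 + G)
C(V, y) = 1/(V + sqrt(4 + V))
1/(C(-343, 6 + Y*(-4)) - 483348) = 1/(1/(-343 + sqrt(4 - 343)) - 483348) = 1/(1/(-343 + sqrt(-339)) - 483348) = 1/(1/(-343 + I*sqrt(339)) - 483348) = 1/(-483348 + 1/(-343 + I*sqrt(339)))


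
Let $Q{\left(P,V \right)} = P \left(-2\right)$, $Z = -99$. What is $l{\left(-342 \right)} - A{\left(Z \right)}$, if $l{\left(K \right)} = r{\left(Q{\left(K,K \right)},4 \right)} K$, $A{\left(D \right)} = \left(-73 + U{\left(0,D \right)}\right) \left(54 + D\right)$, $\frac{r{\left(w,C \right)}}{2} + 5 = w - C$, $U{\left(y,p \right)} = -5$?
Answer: $-465210$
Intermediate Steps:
$Q{\left(P,V \right)} = - 2 P$
$r{\left(w,C \right)} = -10 - 2 C + 2 w$ ($r{\left(w,C \right)} = -10 + 2 \left(w - C\right) = -10 - \left(- 2 w + 2 C\right) = -10 - 2 C + 2 w$)
$A{\left(D \right)} = -4212 - 78 D$ ($A{\left(D \right)} = \left(-73 - 5\right) \left(54 + D\right) = - 78 \left(54 + D\right) = -4212 - 78 D$)
$l{\left(K \right)} = K \left(-18 - 4 K\right)$ ($l{\left(K \right)} = \left(-10 - 8 + 2 \left(- 2 K\right)\right) K = \left(-10 - 8 - 4 K\right) K = \left(-18 - 4 K\right) K = K \left(-18 - 4 K\right)$)
$l{\left(-342 \right)} - A{\left(Z \right)} = 2 \left(-342\right) \left(-9 - -684\right) - \left(-4212 - -7722\right) = 2 \left(-342\right) \left(-9 + 684\right) - \left(-4212 + 7722\right) = 2 \left(-342\right) 675 - 3510 = -461700 - 3510 = -465210$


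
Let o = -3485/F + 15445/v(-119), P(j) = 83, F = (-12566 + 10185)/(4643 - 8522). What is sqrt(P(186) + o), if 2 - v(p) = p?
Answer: 3*I*sqrt(416682721583)/26191 ≈ 73.939*I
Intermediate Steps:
F = 2381/3879 (F = -2381/(-3879) = -2381*(-1/3879) = 2381/3879 ≈ 0.61382)
v(p) = 2 - p
o = -1598941570/288101 (o = -3485/2381/3879 + 15445/(2 - 1*(-119)) = -3485*3879/2381 + 15445/(2 + 119) = -13518315/2381 + 15445/121 = -1598941570/288101 ≈ -5549.9)
sqrt(P(186) + o) = sqrt(83 - 1598941570/288101) = sqrt(-1575029187/288101) = 3*I*sqrt(416682721583)/26191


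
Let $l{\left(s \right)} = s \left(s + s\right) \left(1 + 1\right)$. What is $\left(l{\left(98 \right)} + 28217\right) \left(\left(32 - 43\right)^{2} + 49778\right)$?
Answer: $3324920067$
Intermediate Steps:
$l{\left(s \right)} = 4 s^{2}$ ($l{\left(s \right)} = s 2 s 2 = 2 s^{2} \cdot 2 = 4 s^{2}$)
$\left(l{\left(98 \right)} + 28217\right) \left(\left(32 - 43\right)^{2} + 49778\right) = \left(4 \cdot 98^{2} + 28217\right) \left(\left(32 - 43\right)^{2} + 49778\right) = \left(4 \cdot 9604 + 28217\right) \left(\left(-11\right)^{2} + 49778\right) = \left(38416 + 28217\right) \left(121 + 49778\right) = 66633 \cdot 49899 = 3324920067$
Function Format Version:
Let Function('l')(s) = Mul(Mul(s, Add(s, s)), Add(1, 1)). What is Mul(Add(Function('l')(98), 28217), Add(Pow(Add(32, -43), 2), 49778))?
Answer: 3324920067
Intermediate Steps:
Function('l')(s) = Mul(4, Pow(s, 2)) (Function('l')(s) = Mul(Mul(s, Mul(2, s)), 2) = Mul(Mul(2, Pow(s, 2)), 2) = Mul(4, Pow(s, 2)))
Mul(Add(Function('l')(98), 28217), Add(Pow(Add(32, -43), 2), 49778)) = Mul(Add(Mul(4, Pow(98, 2)), 28217), Add(Pow(Add(32, -43), 2), 49778)) = Mul(Add(Mul(4, 9604), 28217), Add(Pow(-11, 2), 49778)) = Mul(Add(38416, 28217), Add(121, 49778)) = Mul(66633, 49899) = 3324920067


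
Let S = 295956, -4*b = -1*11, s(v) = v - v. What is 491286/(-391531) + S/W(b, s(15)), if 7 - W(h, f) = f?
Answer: 16553215662/391531 ≈ 42278.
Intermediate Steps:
s(v) = 0
b = 11/4 (b = -(-1)*11/4 = -¼*(-11) = 11/4 ≈ 2.7500)
W(h, f) = 7 - f
491286/(-391531) + S/W(b, s(15)) = 491286/(-391531) + 295956/(7 - 1*0) = 491286*(-1/391531) + 295956/(7 + 0) = -491286/391531 + 295956/7 = 16553215662/391531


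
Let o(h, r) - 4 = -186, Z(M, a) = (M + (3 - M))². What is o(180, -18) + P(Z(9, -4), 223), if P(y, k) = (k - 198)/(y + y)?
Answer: -3251/18 ≈ -180.61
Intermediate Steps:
Z(M, a) = 9 (Z(M, a) = 3² = 9)
o(h, r) = -182 (o(h, r) = 4 - 186 = -182)
P(y, k) = (-198 + k)/(2*y) (P(y, k) = (-198 + k)/((2*y)) = (-198 + k)*(1/(2*y)) = (-198 + k)/(2*y))
o(180, -18) + P(Z(9, -4), 223) = -182 + (½)*(-198 + 223)/9 = -182 + (½)*(⅑)*25 = -182 + 25/18 = -3251/18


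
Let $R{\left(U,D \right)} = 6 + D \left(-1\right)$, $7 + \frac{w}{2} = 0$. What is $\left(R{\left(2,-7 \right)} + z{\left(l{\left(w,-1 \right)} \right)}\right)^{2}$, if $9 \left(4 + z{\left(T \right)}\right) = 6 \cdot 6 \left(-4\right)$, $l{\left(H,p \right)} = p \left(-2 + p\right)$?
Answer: $49$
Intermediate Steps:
$w = -14$ ($w = -14 + 2 \cdot 0 = -14 + 0 = -14$)
$R{\left(U,D \right)} = 6 - D$
$z{\left(T \right)} = -20$ ($z{\left(T \right)} = -4 + \frac{6 \cdot 6 \left(-4\right)}{9} = -4 + \frac{36 \left(-4\right)}{9} = -4 + \frac{1}{9} \left(-144\right) = -4 - 16 = -20$)
$\left(R{\left(2,-7 \right)} + z{\left(l{\left(w,-1 \right)} \right)}\right)^{2} = \left(\left(6 - -7\right) - 20\right)^{2} = \left(\left(6 + 7\right) - 20\right)^{2} = \left(13 - 20\right)^{2} = \left(-7\right)^{2} = 49$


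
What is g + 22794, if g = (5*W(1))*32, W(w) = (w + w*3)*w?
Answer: 23434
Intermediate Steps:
W(w) = 4*w² (W(w) = (w + 3*w)*w = (4*w)*w = 4*w²)
g = 640 (g = (5*(4*1²))*32 = (5*(4*1))*32 = (5*4)*32 = 20*32 = 640)
g + 22794 = 640 + 22794 = 23434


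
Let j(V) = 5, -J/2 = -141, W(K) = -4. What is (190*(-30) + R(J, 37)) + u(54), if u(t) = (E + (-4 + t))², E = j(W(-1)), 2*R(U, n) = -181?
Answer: -5531/2 ≈ -2765.5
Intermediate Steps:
J = 282 (J = -2*(-141) = 282)
R(U, n) = -181/2 (R(U, n) = (½)*(-181) = -181/2)
E = 5
u(t) = (1 + t)² (u(t) = (5 + (-4 + t))² = (1 + t)²)
(190*(-30) + R(J, 37)) + u(54) = (190*(-30) - 181/2) + (1 + 54)² = (-5700 - 181/2) + 55² = -11581/2 + 3025 = -5531/2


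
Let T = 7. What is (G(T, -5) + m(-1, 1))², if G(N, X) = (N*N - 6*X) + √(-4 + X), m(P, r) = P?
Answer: 6075 + 468*I ≈ 6075.0 + 468.0*I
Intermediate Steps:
G(N, X) = N² + √(-4 + X) - 6*X (G(N, X) = (N² - 6*X) + √(-4 + X) = N² + √(-4 + X) - 6*X)
(G(T, -5) + m(-1, 1))² = ((7² + √(-4 - 5) - 6*(-5)) - 1)² = ((49 + √(-9) + 30) - 1)² = ((49 + 3*I + 30) - 1)² = ((79 + 3*I) - 1)² = (78 + 3*I)²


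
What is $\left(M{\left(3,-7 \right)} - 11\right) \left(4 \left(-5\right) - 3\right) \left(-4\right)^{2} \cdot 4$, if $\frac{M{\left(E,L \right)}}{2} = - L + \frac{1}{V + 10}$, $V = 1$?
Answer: $- \frac{51520}{11} \approx -4683.6$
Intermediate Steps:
$M{\left(E,L \right)} = \frac{2}{11} - 2 L$ ($M{\left(E,L \right)} = 2 \left(- L + \frac{1}{1 + 10}\right) = 2 \left(- L + \frac{1}{11}\right) = 2 \left(\frac{1}{11} - L\right) = \frac{2}{11} - 2 L$)
$\left(M{\left(3,-7 \right)} - 11\right) \left(4 \left(-5\right) - 3\right) \left(-4\right)^{2} \cdot 4 = \left(\left(\frac{2}{11} - -14\right) - 11\right) \left(4 \left(-5\right) - 3\right) \left(-4\right)^{2} \cdot 4 = \left(\left(\frac{2}{11} + 14\right) - 11\right) \left(-20 - 3\right) 16 \cdot 4 = \left(\frac{156}{11} - 11\right) \left(-23\right) 16 \cdot 4 = \frac{35 \left(\left(-368\right) 4\right)}{11} = \frac{35}{11} \left(-1472\right) = - \frac{51520}{11}$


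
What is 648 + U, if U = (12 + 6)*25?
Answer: 1098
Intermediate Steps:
U = 450 (U = 18*25 = 450)
648 + U = 648 + 450 = 1098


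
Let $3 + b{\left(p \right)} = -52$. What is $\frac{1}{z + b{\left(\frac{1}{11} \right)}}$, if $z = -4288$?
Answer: $- \frac{1}{4343} \approx -0.00023026$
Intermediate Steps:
$b{\left(p \right)} = -55$ ($b{\left(p \right)} = -3 - 52 = -55$)
$\frac{1}{z + b{\left(\frac{1}{11} \right)}} = \frac{1}{-4288 - 55} = \frac{1}{-4343} = - \frac{1}{4343}$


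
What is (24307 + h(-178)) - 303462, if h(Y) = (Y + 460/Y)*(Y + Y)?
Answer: -214867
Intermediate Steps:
h(Y) = 2*Y*(Y + 460/Y) (h(Y) = (Y + 460/Y)*(2*Y) = 2*Y*(Y + 460/Y))
(24307 + h(-178)) - 303462 = (24307 + (920 + 2*(-178)²)) - 303462 = (24307 + (920 + 2*31684)) - 303462 = (24307 + (920 + 63368)) - 303462 = (24307 + 64288) - 303462 = 88595 - 303462 = -214867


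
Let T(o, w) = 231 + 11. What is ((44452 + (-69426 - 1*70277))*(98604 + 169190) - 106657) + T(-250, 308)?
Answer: -25507752709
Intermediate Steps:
T(o, w) = 242
((44452 + (-69426 - 1*70277))*(98604 + 169190) - 106657) + T(-250, 308) = ((44452 + (-69426 - 1*70277))*(98604 + 169190) - 106657) + 242 = ((44452 + (-69426 - 70277))*267794 - 106657) + 242 = ((44452 - 139703)*267794 - 106657) + 242 = (-95251*267794 - 106657) + 242 = (-25507646294 - 106657) + 242 = -25507752951 + 242 = -25507752709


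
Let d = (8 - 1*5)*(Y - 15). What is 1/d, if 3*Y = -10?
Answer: -1/55 ≈ -0.018182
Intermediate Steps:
Y = -10/3 (Y = (⅓)*(-10) = -10/3 ≈ -3.3333)
d = -55 (d = (8 - 1*5)*(-10/3 - 15) = (8 - 5)*(-55/3) = 3*(-55/3) = -55)
1/d = 1/(-55) = -1/55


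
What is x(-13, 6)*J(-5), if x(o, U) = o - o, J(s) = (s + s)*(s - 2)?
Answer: 0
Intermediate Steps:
J(s) = 2*s*(-2 + s) (J(s) = (2*s)*(-2 + s) = 2*s*(-2 + s))
x(o, U) = 0
x(-13, 6)*J(-5) = 0*(2*(-5)*(-2 - 5)) = 0*(2*(-5)*(-7)) = 0*70 = 0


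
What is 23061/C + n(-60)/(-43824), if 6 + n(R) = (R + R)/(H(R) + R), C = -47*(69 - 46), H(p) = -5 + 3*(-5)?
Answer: -673746933/31582496 ≈ -21.333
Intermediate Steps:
H(p) = -20 (H(p) = -5 - 15 = -20)
C = -1081 (C = -47*23 = -1081)
n(R) = -6 + 2*R/(-20 + R) (n(R) = -6 + (R + R)/(-20 + R) = -6 + (2*R)/(-20 + R) = -6 + 2*R/(-20 + R))
23061/C + n(-60)/(-43824) = 23061/(-1081) + (4*(30 - 1*(-60))/(-20 - 60))/(-43824) = 23061*(-1/1081) + (4*(30 + 60)/(-80))*(-1/43824) = -23061/1081 + (4*(-1/80)*90)*(-1/43824) = -23061/1081 - 9/2*(-1/43824) = -23061/1081 + 3/29216 = -673746933/31582496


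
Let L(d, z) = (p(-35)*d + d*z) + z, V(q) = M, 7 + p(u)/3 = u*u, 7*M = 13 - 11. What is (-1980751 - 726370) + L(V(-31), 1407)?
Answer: -2704268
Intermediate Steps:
M = 2/7 (M = (13 - 11)/7 = (⅐)*2 = 2/7 ≈ 0.28571)
p(u) = -21 + 3*u² (p(u) = -21 + 3*(u*u) = -21 + 3*u²)
V(q) = 2/7
L(d, z) = z + 3654*d + d*z (L(d, z) = ((-21 + 3*(-35)²)*d + d*z) + z = ((-21 + 3*1225)*d + d*z) + z = ((-21 + 3675)*d + d*z) + z = (3654*d + d*z) + z = z + 3654*d + d*z)
(-1980751 - 726370) + L(V(-31), 1407) = (-1980751 - 726370) + (1407 + 3654*(2/7) + (2/7)*1407) = -2707121 + (1407 + 1044 + 402) = -2707121 + 2853 = -2704268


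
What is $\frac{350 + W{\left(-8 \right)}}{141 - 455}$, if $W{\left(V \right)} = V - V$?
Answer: $- \frac{175}{157} \approx -1.1146$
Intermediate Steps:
$W{\left(V \right)} = 0$
$\frac{350 + W{\left(-8 \right)}}{141 - 455} = \frac{350 + 0}{141 - 455} = \frac{350}{-314} = 350 \left(- \frac{1}{314}\right) = - \frac{175}{157}$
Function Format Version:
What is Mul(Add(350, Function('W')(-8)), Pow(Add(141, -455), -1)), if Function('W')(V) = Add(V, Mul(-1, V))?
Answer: Rational(-175, 157) ≈ -1.1146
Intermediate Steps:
Function('W')(V) = 0
Mul(Add(350, Function('W')(-8)), Pow(Add(141, -455), -1)) = Mul(Add(350, 0), Pow(Add(141, -455), -1)) = Mul(350, Pow(-314, -1)) = Mul(350, Rational(-1, 314)) = Rational(-175, 157)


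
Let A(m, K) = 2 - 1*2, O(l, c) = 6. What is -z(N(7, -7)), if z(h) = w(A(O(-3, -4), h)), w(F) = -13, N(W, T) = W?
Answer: 13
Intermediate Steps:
A(m, K) = 0 (A(m, K) = 2 - 2 = 0)
z(h) = -13
-z(N(7, -7)) = -1*(-13) = 13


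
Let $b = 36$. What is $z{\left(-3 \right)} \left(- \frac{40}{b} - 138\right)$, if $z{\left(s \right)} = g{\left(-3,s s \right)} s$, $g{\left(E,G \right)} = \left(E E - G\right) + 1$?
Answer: $\frac{1252}{3} \approx 417.33$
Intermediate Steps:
$g{\left(E,G \right)} = 1 + E^{2} - G$ ($g{\left(E,G \right)} = \left(E^{2} - G\right) + 1 = 1 + E^{2} - G$)
$z{\left(s \right)} = s \left(10 - s^{2}\right)$ ($z{\left(s \right)} = \left(1 + \left(-3\right)^{2} - s s\right) s = \left(1 + 9 - s^{2}\right) s = \left(10 - s^{2}\right) s = s \left(10 - s^{2}\right)$)
$z{\left(-3 \right)} \left(- \frac{40}{b} - 138\right) = - 3 \left(10 - \left(-3\right)^{2}\right) \left(- \frac{40}{36} - 138\right) = - 3 \left(10 - 9\right) \left(\left(-40\right) \frac{1}{36} - 138\right) = - 3 \left(10 - 9\right) \left(- \frac{10}{9} - 138\right) = \left(-3\right) 1 \left(- \frac{1252}{9}\right) = \left(-3\right) \left(- \frac{1252}{9}\right) = \frac{1252}{3}$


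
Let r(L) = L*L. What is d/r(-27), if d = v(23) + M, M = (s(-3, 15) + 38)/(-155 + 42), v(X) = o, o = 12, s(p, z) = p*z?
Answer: 1363/82377 ≈ 0.016546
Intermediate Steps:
r(L) = L²
v(X) = 12
M = 7/113 (M = (-3*15 + 38)/(-155 + 42) = (-45 + 38)/(-113) = -7*(-1/113) = 7/113 ≈ 0.061947)
d = 1363/113 (d = 12 + 7/113 = 1363/113 ≈ 12.062)
d/r(-27) = 1363/(113*((-27)²)) = (1363/113)/729 = (1363/113)*(1/729) = 1363/82377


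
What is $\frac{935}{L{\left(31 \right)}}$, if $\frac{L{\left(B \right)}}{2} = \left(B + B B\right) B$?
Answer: $\frac{935}{61504} \approx 0.015202$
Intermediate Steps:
$L{\left(B \right)} = 2 B \left(B + B^{2}\right)$ ($L{\left(B \right)} = 2 \left(B + B B\right) B = 2 \left(B + B^{2}\right) B = 2 B \left(B + B^{2}\right)$)
$\frac{935}{L{\left(31 \right)}} = \frac{935}{2 \cdot 31^{2} \left(1 + 31\right)} = \frac{935}{2 \cdot 961 \cdot 32} = \frac{935}{61504}$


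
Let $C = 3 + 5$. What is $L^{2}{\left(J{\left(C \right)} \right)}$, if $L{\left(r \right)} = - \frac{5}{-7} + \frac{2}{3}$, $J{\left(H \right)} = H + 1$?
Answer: $\frac{841}{441} \approx 1.907$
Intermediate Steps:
$C = 8$
$J{\left(H \right)} = 1 + H$
$L{\left(r \right)} = \frac{29}{21}$ ($L{\left(r \right)} = \left(-5\right) \left(- \frac{1}{7}\right) + 2 \cdot \frac{1}{3} = \frac{5}{7} + \frac{2}{3} = \frac{29}{21}$)
$L^{2}{\left(J{\left(C \right)} \right)} = \left(\frac{29}{21}\right)^{2} = \frac{841}{441}$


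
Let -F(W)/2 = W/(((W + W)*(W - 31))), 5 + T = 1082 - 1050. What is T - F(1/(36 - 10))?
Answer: 21709/805 ≈ 26.968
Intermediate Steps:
T = 27 (T = -5 + (1082 - 1050) = -5 + 32 = 27)
F(W) = -1/(-31 + W) (F(W) = -2*W/((W + W)*(W - 31)) = -2*W/((2*W)*(-31 + W)) = -2*W/(2*W*(-31 + W)) = -2*W*1/(2*W*(-31 + W)) = -1/(-31 + W))
T - F(1/(36 - 10)) = 27 - (-1)/(-31 + 1/(36 - 10)) = 27 - (-1)/(-31 + 1/26) = 27 - (-1)/(-805/26) = 27 - (-1)*(-26)/805 = 27 - 1*26/805 = 27 - 26/805 = 21709/805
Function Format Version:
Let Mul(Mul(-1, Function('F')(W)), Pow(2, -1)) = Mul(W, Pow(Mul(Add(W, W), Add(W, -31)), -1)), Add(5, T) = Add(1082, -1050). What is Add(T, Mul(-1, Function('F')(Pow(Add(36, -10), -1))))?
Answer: Rational(21709, 805) ≈ 26.968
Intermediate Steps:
T = 27 (T = Add(-5, Add(1082, -1050)) = Add(-5, 32) = 27)
Function('F')(W) = Mul(-1, Pow(Add(-31, W), -1)) (Function('F')(W) = Mul(-2, Mul(W, Pow(Mul(Add(W, W), Add(W, -31)), -1))) = Mul(-2, Mul(W, Pow(Mul(Mul(2, W), Add(-31, W)), -1))) = Mul(-2, Mul(W, Pow(Mul(2, W, Add(-31, W)), -1))) = Mul(-2, Mul(W, Mul(Rational(1, 2), Pow(W, -1), Pow(Add(-31, W), -1)))) = Mul(-2, Mul(Rational(1, 2), Pow(Add(-31, W), -1))) = Mul(-1, Pow(Add(-31, W), -1)))
Add(T, Mul(-1, Function('F')(Pow(Add(36, -10), -1)))) = Add(27, Mul(-1, Mul(-1, Pow(Add(-31, Pow(Add(36, -10), -1)), -1)))) = Add(27, Mul(-1, Mul(-1, Pow(Add(-31, Pow(26, -1)), -1)))) = Add(27, Mul(-1, Mul(-1, Pow(Add(-31, Rational(1, 26)), -1)))) = Add(27, Mul(-1, Mul(-1, Pow(Rational(-805, 26), -1)))) = Add(27, Mul(-1, Mul(-1, Rational(-26, 805)))) = Add(27, Mul(-1, Rational(26, 805))) = Add(27, Rational(-26, 805)) = Rational(21709, 805)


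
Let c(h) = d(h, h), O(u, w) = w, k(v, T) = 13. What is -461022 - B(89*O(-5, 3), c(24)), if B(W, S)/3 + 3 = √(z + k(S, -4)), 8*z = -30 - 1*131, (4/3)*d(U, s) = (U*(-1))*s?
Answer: -461013 - 3*I*√114/4 ≈ -4.6101e+5 - 8.0078*I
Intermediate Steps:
d(U, s) = -3*U*s/4 (d(U, s) = 3*((U*(-1))*s)/4 = 3*((-U)*s)/4 = 3*(-U*s)/4 = -3*U*s/4)
c(h) = -3*h²/4 (c(h) = -3*h*h/4 = -3*h²/4)
z = -161/8 (z = (-30 - 1*131)/8 = (-30 - 131)/8 = (⅛)*(-161) = -161/8 ≈ -20.125)
B(W, S) = -9 + 3*I*√114/4 (B(W, S) = -9 + 3*√(-161/8 + 13) = -9 + 3*√(-57/8) = -9 + 3*(I*√114/4) = -9 + 3*I*√114/4)
-461022 - B(89*O(-5, 3), c(24)) = -461022 - (-9 + 3*I*√114/4) = -461022 + (9 - 3*I*√114/4) = -461013 - 3*I*√114/4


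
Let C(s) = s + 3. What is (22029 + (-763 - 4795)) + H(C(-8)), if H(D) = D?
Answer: 16466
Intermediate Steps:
C(s) = 3 + s
(22029 + (-763 - 4795)) + H(C(-8)) = (22029 + (-763 - 4795)) + (3 - 8) = (22029 - 5558) - 5 = 16471 - 5 = 16466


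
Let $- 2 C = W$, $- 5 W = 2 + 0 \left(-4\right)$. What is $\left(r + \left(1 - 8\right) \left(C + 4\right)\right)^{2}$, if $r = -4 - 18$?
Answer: $\frac{66049}{25} \approx 2642.0$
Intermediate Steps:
$W = - \frac{2}{5}$ ($W = - \frac{2 + 0 \left(-4\right)}{5} = - \frac{2 + 0}{5} = \left(- \frac{1}{5}\right) 2 = - \frac{2}{5} \approx -0.4$)
$C = \frac{1}{5}$ ($C = \left(- \frac{1}{2}\right) \left(- \frac{2}{5}\right) = \frac{1}{5} \approx 0.2$)
$r = -22$ ($r = -4 - 18 = -22$)
$\left(r + \left(1 - 8\right) \left(C + 4\right)\right)^{2} = \left(-22 + \left(1 - 8\right) \left(\frac{1}{5} + 4\right)\right)^{2} = \left(-22 + \left(1 - 8\right) \frac{21}{5}\right)^{2} = \left(-22 - \frac{147}{5}\right)^{2} = \left(- \frac{257}{5}\right)^{2} = \frac{66049}{25}$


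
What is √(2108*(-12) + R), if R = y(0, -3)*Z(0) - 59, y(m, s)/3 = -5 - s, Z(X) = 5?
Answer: I*√25385 ≈ 159.33*I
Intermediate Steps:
y(m, s) = -15 - 3*s (y(m, s) = 3*(-5 - s) = -15 - 3*s)
R = -89 (R = (-15 - 3*(-3))*5 - 59 = (-15 + 9)*5 - 59 = -6*5 - 59 = -30 - 59 = -89)
√(2108*(-12) + R) = √(2108*(-12) - 89) = √(-25296 - 89) = √(-25385) = I*√25385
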